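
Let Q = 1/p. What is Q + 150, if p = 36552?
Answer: 5482801/36552 ≈ 150.00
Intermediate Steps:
Q = 1/36552 ≈ 2.7358e-5
Q + 150 = 1/36552 + 150 = 5482801/36552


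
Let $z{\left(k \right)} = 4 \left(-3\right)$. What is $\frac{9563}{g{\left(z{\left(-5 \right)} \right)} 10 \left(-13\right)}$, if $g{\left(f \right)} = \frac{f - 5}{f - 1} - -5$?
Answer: $- \frac{9563}{820} \approx -11.662$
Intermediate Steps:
$z{\left(k \right)} = -12$
$g{\left(f \right)} = 5 + \frac{-5 + f}{-1 + f}$ ($g{\left(f \right)} = \frac{-5 + f}{-1 + f} + 5 = 5 + \frac{-5 + f}{-1 + f}$)
$\frac{9563}{g{\left(z{\left(-5 \right)} \right)} 10 \left(-13\right)} = \frac{9563}{\frac{2 \left(-5 + 3 \left(-12\right)\right)}{-1 - 12} \cdot 10 \left(-13\right)} = \frac{9563}{\frac{2 \left(-5 - 36\right)}{-13} \cdot 10 \left(-13\right)} = \frac{9563}{2 \left(- \frac{1}{13}\right) \left(-41\right) 10 \left(-13\right)} = \frac{9563}{\frac{82}{13} \cdot 10 \left(-13\right)} = \frac{9563}{\frac{820}{13} \left(-13\right)} = \frac{9563}{-820} = 9563 \left(- \frac{1}{820}\right) = - \frac{9563}{820}$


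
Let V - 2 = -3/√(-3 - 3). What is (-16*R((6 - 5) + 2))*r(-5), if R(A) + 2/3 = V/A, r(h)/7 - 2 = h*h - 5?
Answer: -1232*I*√6/3 ≈ -1005.9*I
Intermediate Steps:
V = 2 + I*√6/2 (V = 2 - 3/√(-3 - 3) = 2 - 3*(-I*√6/6) = 2 - (-1)*I*√6/2 = 2 + I*√6/2 ≈ 2.0 + 1.2247*I)
r(h) = -21 + 7*h² (r(h) = 14 + 7*(h*h - 5) = 14 + 7*(h² - 5) = 14 + 7*(-5 + h²) = 14 + (-35 + 7*h²) = -21 + 7*h²)
R(A) = -⅔ + (2 + I*√6/2)/A
(-16*R((6 - 5) + 2))*r(-5) = (-8*(12 - 4*((6 - 5) + 2) + 3*I*√6)/(3*((6 - 5) + 2)))*(-21 + 7*(-5)²) = (-8*(12 - 4*(1 + 2) + 3*I*√6)/(3*(1 + 2)))*(-21 + 7*25) = (-8*(12 - 4*3 + 3*I*√6)/(3*3))*(-21 + 175) = -8*(12 - 12 + 3*I*√6)/(3*3)*154 = -8*3*I*√6/(3*3)*154 = -8*I*√6/3*154 = -1232*I*√6/3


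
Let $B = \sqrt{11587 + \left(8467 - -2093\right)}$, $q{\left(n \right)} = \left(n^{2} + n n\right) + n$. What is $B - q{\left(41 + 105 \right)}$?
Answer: $-42778 + \sqrt{22147} \approx -42629.0$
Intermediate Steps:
$q{\left(n \right)} = n + 2 n^{2}$ ($q{\left(n \right)} = \left(n^{2} + n^{2}\right) + n = 2 n^{2} + n = n + 2 n^{2}$)
$B = \sqrt{22147}$ ($B = \sqrt{11587 + \left(8467 + 2093\right)} = \sqrt{11587 + 10560} = \sqrt{22147} \approx 148.82$)
$B - q{\left(41 + 105 \right)} = \sqrt{22147} - \left(41 + 105\right) \left(1 + 2 \left(41 + 105\right)\right) = \sqrt{22147} - 146 \left(1 + 2 \cdot 146\right) = \sqrt{22147} - 146 \left(1 + 292\right) = \sqrt{22147} - 146 \cdot 293 = \sqrt{22147} - 42778 = -42778 + \sqrt{22147}$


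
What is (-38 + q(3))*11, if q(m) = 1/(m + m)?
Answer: -2497/6 ≈ -416.17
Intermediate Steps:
q(m) = 1/(2*m)
(-38 + q(3))*11 = (-38 + (½)/3)*11 = (-38 + (½)*(⅓))*11 = (-38 + ⅙)*11 = -227/6*11 = -2497/6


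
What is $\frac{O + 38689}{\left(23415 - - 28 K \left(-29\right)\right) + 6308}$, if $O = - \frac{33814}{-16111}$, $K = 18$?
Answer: $\frac{623352293}{243388877} \approx 2.5611$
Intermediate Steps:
$O = \frac{33814}{16111}$ ($O = \left(-33814\right) \left(- \frac{1}{16111}\right) = \frac{33814}{16111} \approx 2.0988$)
$\frac{O + 38689}{\left(23415 - - 28 K \left(-29\right)\right) + 6308} = \frac{\frac{33814}{16111} + 38689}{\left(23415 - \left(-28\right) 18 \left(-29\right)\right) + 6308} = \frac{623352293}{16111 \left(\left(23415 - \left(-504\right) \left(-29\right)\right) + 6308\right)} = \frac{623352293}{16111 \left(\left(23415 - 14616\right) + 6308\right)} = \frac{623352293}{16111 \left(8799 + 6308\right)} = \frac{623352293}{16111 \cdot 15107} = \frac{623352293}{16111} \cdot \frac{1}{15107} = \frac{623352293}{243388877}$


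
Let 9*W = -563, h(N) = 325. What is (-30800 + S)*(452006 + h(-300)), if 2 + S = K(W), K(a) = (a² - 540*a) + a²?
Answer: 14661488468/3 ≈ 4.8872e+9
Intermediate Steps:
W = -563/9 (W = (⅑)*(-563) = -563/9 ≈ -62.556)
K(a) = -540*a + 2*a²
S = 3369956/81 (S = -2 + 2*(-563/9)*(-270 - 563/9) = -2 + 2*(-563/9)*(-2993/9) = -2 + 3370118/81 = 3369956/81 ≈ 41604.)
(-30800 + S)*(452006 + h(-300)) = (-30800 + 3369956/81)*(452006 + 325) = (875156/81)*452331 = 14661488468/3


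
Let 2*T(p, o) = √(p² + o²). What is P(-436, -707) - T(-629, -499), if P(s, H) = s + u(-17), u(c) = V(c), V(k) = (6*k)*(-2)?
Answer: -232 - √644642/2 ≈ -633.45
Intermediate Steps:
V(k) = -12*k
u(c) = -12*c
T(p, o) = √(o² + p²)/2 (T(p, o) = √(p² + o²)/2 = √(o² + p²)/2)
P(s, H) = 204 + s (P(s, H) = s - 12*(-17) = s + 204 = 204 + s)
P(-436, -707) - T(-629, -499) = (204 - 436) - √((-499)² + (-629)²)/2 = -232 - √(249001 + 395641)/2 = -232 - √644642/2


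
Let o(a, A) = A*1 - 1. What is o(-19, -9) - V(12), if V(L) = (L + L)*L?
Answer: -298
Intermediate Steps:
o(a, A) = -1 + A (o(a, A) = A - 1 = -1 + A)
V(L) = 2*L² (V(L) = (2*L)*L = 2*L²)
o(-19, -9) - V(12) = (-1 - 9) - 2*12² = -10 - 2*144 = -10 - 1*288 = -10 - 288 = -298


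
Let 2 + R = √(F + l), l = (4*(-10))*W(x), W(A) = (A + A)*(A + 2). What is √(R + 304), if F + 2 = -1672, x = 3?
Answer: √(302 + I*√2874) ≈ 17.446 + 1.5365*I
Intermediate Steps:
F = -1674 (F = -2 - 1672 = -1674)
W(A) = 2*A*(2 + A) (W(A) = (2*A)*(2 + A) = 2*A*(2 + A))
l = -1200 (l = (4*(-10))*(2*3*(2 + 3)) = -80*3*5 = -40*30 = -1200)
R = -2 + I*√2874 (R = -2 + √(-1674 - 1200) = -2 + √(-2874) = -2 + I*√2874 ≈ -2.0 + 53.61*I)
√(R + 304) = √((-2 + I*√2874) + 304) = √(302 + I*√2874)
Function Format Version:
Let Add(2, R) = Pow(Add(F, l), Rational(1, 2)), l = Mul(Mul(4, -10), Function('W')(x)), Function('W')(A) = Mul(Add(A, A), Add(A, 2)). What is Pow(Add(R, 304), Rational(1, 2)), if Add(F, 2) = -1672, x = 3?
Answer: Pow(Add(302, Mul(I, Pow(2874, Rational(1, 2)))), Rational(1, 2)) ≈ Add(17.446, Mul(1.5365, I))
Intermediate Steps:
F = -1674 (F = Add(-2, -1672) = -1674)
Function('W')(A) = Mul(2, A, Add(2, A)) (Function('W')(A) = Mul(Mul(2, A), Add(2, A)) = Mul(2, A, Add(2, A)))
l = -1200 (l = Mul(Mul(4, -10), Mul(2, 3, Add(2, 3))) = Mul(-40, Mul(2, 3, 5)) = Mul(-40, 30) = -1200)
R = Add(-2, Mul(I, Pow(2874, Rational(1, 2)))) (R = Add(-2, Pow(Add(-1674, -1200), Rational(1, 2))) = Add(-2, Pow(-2874, Rational(1, 2))) = Add(-2, Mul(I, Pow(2874, Rational(1, 2)))) ≈ Add(-2.0000, Mul(53.610, I)))
Pow(Add(R, 304), Rational(1, 2)) = Pow(Add(Add(-2, Mul(I, Pow(2874, Rational(1, 2)))), 304), Rational(1, 2)) = Pow(Add(302, Mul(I, Pow(2874, Rational(1, 2)))), Rational(1, 2))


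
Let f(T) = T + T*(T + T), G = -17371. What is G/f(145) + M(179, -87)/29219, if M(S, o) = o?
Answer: -17628766/42513645 ≈ -0.41466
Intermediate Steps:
f(T) = T + 2*T**2 (f(T) = T + T*(2*T) = T + 2*T**2)
G/f(145) + M(179, -87)/29219 = -17371*1/(145*(1 + 2*145)) - 87/29219 = -17371*1/(145*(1 + 290)) - 87*1/29219 = -17371/(145*291) - 87/29219 = -17371/42195 - 87/29219 = -17371*1/42195 - 87/29219 = -599/1455 - 87/29219 = -17628766/42513645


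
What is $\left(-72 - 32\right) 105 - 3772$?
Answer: $-14692$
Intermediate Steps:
$\left(-72 - 32\right) 105 - 3772 = \left(-104\right) 105 - 3772 = -10920 - 3772 = -14692$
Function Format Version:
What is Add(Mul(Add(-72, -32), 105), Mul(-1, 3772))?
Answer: -14692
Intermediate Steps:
Add(Mul(Add(-72, -32), 105), Mul(-1, 3772)) = Add(Mul(-104, 105), -3772) = Add(-10920, -3772) = -14692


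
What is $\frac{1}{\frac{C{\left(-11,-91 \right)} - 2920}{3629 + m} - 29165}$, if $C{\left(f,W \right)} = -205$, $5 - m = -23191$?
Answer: $- \frac{1073}{31294170} \approx -3.4288 \cdot 10^{-5}$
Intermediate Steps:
$m = 23196$ ($m = 5 - -23191 = 5 + 23191 = 23196$)
$\frac{1}{\frac{C{\left(-11,-91 \right)} - 2920}{3629 + m} - 29165} = \frac{1}{\frac{-205 - 2920}{3629 + 23196} - 29165} = \frac{1}{- \frac{3125}{26825} - 29165} = \frac{1}{\left(-3125\right) \frac{1}{26825} - 29165} = \frac{1}{- \frac{125}{1073} - 29165} = \frac{1}{- \frac{31294170}{1073}} = - \frac{1073}{31294170}$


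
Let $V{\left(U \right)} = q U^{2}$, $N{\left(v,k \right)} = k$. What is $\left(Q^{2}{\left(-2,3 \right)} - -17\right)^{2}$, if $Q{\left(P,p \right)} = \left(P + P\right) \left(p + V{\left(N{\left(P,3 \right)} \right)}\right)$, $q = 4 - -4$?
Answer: $8103060289$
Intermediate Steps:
$q = 8$ ($q = 4 + 4 = 8$)
$V{\left(U \right)} = 8 U^{2}$
$Q{\left(P,p \right)} = 2 P \left(72 + p\right)$ ($Q{\left(P,p \right)} = \left(P + P\right) \left(p + 8 \cdot 3^{2}\right) = 2 P \left(p + 8 \cdot 9\right) = 2 P \left(p + 72\right) = 2 P \left(72 + p\right)$)
$\left(Q^{2}{\left(-2,3 \right)} - -17\right)^{2} = \left(\left(2 \left(-2\right) \left(72 + 3\right)\right)^{2} - -17\right)^{2} = \left(\left(2 \left(-2\right) 75\right)^{2} + \left(-8 + 25\right)\right)^{2} = \left(\left(-300\right)^{2} + 17\right)^{2} = \left(90000 + 17\right)^{2} = 90017^{2} = 8103060289$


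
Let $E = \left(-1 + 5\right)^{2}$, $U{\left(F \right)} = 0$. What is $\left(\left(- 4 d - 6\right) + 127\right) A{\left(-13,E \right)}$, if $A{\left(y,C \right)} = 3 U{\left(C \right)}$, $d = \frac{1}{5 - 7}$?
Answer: $0$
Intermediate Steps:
$E = 16$ ($E = 4^{2} = 16$)
$d = - \frac{1}{2}$ ($d = \frac{1}{-2} = - \frac{1}{2} \approx -0.5$)
$A{\left(y,C \right)} = 0$ ($A{\left(y,C \right)} = 3 \cdot 0 = 0$)
$\left(\left(- 4 d - 6\right) + 127\right) A{\left(-13,E \right)} = \left(\left(\left(-4\right) \left(- \frac{1}{2}\right) - 6\right) + 127\right) 0 = \left(\left(2 - 6\right) + 127\right) 0 = \left(-4 + 127\right) 0 = 123 \cdot 0 = 0$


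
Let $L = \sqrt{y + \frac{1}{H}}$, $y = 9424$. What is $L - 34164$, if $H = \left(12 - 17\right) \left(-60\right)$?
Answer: $-34164 + \frac{13 \sqrt{50187}}{30} \approx -34067.0$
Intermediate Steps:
$H = 300$ ($H = \left(-5\right) \left(-60\right) = 300$)
$L = \frac{13 \sqrt{50187}}{30}$ ($L = \sqrt{9424 + \frac{1}{300}} = \sqrt{\frac{2827201}{300}} = \frac{13 \sqrt{50187}}{30} \approx 97.077$)
$L - 34164 = \frac{13 \sqrt{50187}}{30} - 34164 = -34164 + \frac{13 \sqrt{50187}}{30}$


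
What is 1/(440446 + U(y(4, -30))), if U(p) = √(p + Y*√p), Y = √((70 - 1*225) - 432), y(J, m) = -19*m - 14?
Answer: 1/(440446 + √2*√(278 + I*√81593)) ≈ 2.2703e-6 - 6.0e-11*I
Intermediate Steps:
y(J, m) = -14 - 19*m
Y = I*√587 (Y = √((70 - 225) - 432) = √(-155 - 432) = √(-587) = I*√587 ≈ 24.228*I)
U(p) = √(p + I*√587*√p) (U(p) = √(p + (I*√587)*√p) = √(p + I*√587*√p))
1/(440446 + U(y(4, -30))) = 1/(440446 + √((-14 - 19*(-30)) + I*√587*√(-14 - 19*(-30)))) = 1/(440446 + √((-14 + 570) + I*√587*√(-14 + 570))) = 1/(440446 + √(556 + I*√587*√556)) = 1/(440446 + √(556 + I*√587*(2*√139))) = 1/(440446 + √(556 + 2*I*√81593))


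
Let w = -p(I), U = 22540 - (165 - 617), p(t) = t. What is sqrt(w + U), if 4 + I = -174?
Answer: sqrt(23170) ≈ 152.22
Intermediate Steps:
I = -178 (I = -4 - 174 = -178)
U = 22992 (U = 22540 - 1*(-452) = 22540 + 452 = 22992)
w = 178 (w = -1*(-178) = 178)
sqrt(w + U) = sqrt(178 + 22992) = sqrt(23170)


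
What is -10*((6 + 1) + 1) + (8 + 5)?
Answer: -67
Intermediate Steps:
-10*((6 + 1) + 1) + (8 + 5) = -10*(7 + 1) + 13 = -10*8 + 13 = -80 + 13 = -67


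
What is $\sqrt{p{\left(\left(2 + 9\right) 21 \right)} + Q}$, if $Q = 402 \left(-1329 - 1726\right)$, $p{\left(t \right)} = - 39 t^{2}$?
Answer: $13 i \sqrt{19581} \approx 1819.1 i$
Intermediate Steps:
$Q = -1228110$ ($Q = 402 \left(-3055\right) = -1228110$)
$\sqrt{p{\left(\left(2 + 9\right) 21 \right)} + Q} = \sqrt{- 39 \left(\left(2 + 9\right) 21\right)^{2} - 1228110} = \sqrt{- 39 \left(11 \cdot 21\right)^{2} - 1228110} = \sqrt{- 39 \cdot 231^{2} - 1228110} = \sqrt{\left(-39\right) 53361 - 1228110} = \sqrt{-2081079 - 1228110} = \sqrt{-3309189} = 13 i \sqrt{19581}$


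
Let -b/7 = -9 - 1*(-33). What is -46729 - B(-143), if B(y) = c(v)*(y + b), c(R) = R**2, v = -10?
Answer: -15629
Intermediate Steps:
b = -168 (b = -7*(-9 - 1*(-33)) = -7*(-9 + 33) = -7*24 = -168)
B(y) = -16800 + 100*y (B(y) = (-10)**2*(y - 168) = 100*(-168 + y) = -16800 + 100*y)
-46729 - B(-143) = -46729 - (-16800 + 100*(-143)) = -46729 - (-16800 - 14300) = -46729 - 1*(-31100) = -46729 + 31100 = -15629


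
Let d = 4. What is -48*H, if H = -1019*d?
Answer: 195648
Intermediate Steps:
H = -4076 (H = -1019*4 = -4076)
-48*H = -48*(-4076) = 195648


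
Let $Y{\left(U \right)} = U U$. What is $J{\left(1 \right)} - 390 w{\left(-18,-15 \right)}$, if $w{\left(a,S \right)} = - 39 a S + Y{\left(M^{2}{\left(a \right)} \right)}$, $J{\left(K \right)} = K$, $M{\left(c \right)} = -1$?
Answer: $4106311$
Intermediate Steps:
$Y{\left(U \right)} = U^{2}$
$w{\left(a,S \right)} = 1 - 39 S a$ ($w{\left(a,S \right)} = - 39 a S + \left(\left(-1\right)^{2}\right)^{2} = - 39 S a + 1^{2} = - 39 S a + 1 = 1 - 39 S a$)
$J{\left(1 \right)} - 390 w{\left(-18,-15 \right)} = 1 - 390 \left(1 - \left(-585\right) \left(-18\right)\right) = 1 - 390 \left(1 - 10530\right) = 1 - -4106310 = 1 + 4106310 = 4106311$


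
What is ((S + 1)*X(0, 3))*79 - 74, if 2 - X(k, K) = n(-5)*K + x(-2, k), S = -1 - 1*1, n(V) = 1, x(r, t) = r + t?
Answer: -153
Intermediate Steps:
S = -2 (S = -1 - 1 = -2)
X(k, K) = 4 - K - k (X(k, K) = 2 - (1*K + (-2 + k)) = 2 - (K + (-2 + k)) = 2 - (-2 + K + k) = 2 + (2 - K - k) = 4 - K - k)
((S + 1)*X(0, 3))*79 - 74 = ((-2 + 1)*(4 - 1*3 - 1*0))*79 - 74 = -(4 - 3 + 0)*79 - 74 = -1*1*79 - 74 = -1*79 - 74 = -79 - 74 = -153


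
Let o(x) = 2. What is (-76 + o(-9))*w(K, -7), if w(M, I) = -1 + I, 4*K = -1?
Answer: 592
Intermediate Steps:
K = -¼ (K = (¼)*(-1) = -¼ ≈ -0.25000)
(-76 + o(-9))*w(K, -7) = (-76 + 2)*(-1 - 7) = -74*(-8) = 592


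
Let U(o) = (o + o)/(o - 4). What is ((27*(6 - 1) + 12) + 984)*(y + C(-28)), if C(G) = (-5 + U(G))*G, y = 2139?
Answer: 2522130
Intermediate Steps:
U(o) = 2*o/(-4 + o) (U(o) = (2*o)/(-4 + o) = 2*o/(-4 + o))
C(G) = G*(-5 + 2*G/(-4 + G)) (C(G) = (-5 + 2*G/(-4 + G))*G = G*(-5 + 2*G/(-4 + G)))
((27*(6 - 1) + 12) + 984)*(y + C(-28)) = ((27*(6 - 1) + 12) + 984)*(2139 - 28*(20 - 3*(-28))/(-4 - 28)) = ((27*5 + 12) + 984)*(2139 - 28*(20 + 84)/(-32)) = ((135 + 12) + 984)*(2139 - 28*(-1/32)*104) = (147 + 984)*(2139 + 91) = 1131*2230 = 2522130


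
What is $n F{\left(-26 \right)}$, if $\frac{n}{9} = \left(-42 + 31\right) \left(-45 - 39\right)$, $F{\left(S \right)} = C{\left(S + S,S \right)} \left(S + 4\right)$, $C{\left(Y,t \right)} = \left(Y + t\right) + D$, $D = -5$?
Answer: $15185016$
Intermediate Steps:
$C{\left(Y,t \right)} = -5 + Y + t$ ($C{\left(Y,t \right)} = \left(Y + t\right) - 5 = -5 + Y + t$)
$F{\left(S \right)} = \left(-5 + 3 S\right) \left(4 + S\right)$ ($F{\left(S \right)} = \left(-5 + \left(S + S\right) + S\right) \left(S + 4\right) = \left(-5 + 2 S + S\right) \left(4 + S\right) = \left(-5 + 3 S\right) \left(4 + S\right)$)
$n = 8316$ ($n = 9 \left(-42 + 31\right) \left(-45 - 39\right) = 9 \left(\left(-11\right) \left(-84\right)\right) = 9 \cdot 924 = 8316$)
$n F{\left(-26 \right)} = 8316 \left(-5 + 3 \left(-26\right)\right) \left(4 - 26\right) = 8316 \left(-5 - 78\right) \left(-22\right) = 8316 \left(\left(-83\right) \left(-22\right)\right) = 8316 \cdot 1826 = 15185016$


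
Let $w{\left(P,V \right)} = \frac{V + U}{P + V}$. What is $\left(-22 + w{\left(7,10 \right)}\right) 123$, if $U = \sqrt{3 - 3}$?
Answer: $- \frac{44772}{17} \approx -2633.6$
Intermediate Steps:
$U = 0$ ($U = \sqrt{0} = 0$)
$w{\left(P,V \right)} = \frac{V}{P + V}$ ($w{\left(P,V \right)} = \frac{V + 0}{P + V} = \frac{V}{P + V}$)
$\left(-22 + w{\left(7,10 \right)}\right) 123 = \left(-22 + \frac{10}{7 + 10}\right) 123 = \left(-22 + \frac{10}{17}\right) 123 = \left(- \frac{364}{17}\right) 123 = - \frac{44772}{17}$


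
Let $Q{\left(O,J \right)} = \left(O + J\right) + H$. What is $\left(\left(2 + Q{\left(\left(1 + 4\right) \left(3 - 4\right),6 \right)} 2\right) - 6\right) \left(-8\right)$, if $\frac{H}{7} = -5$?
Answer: $576$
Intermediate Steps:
$H = -35$ ($H = 7 \left(-5\right) = -35$)
$Q{\left(O,J \right)} = -35 + J + O$ ($Q{\left(O,J \right)} = \left(O + J\right) - 35 = \left(J + O\right) - 35 = -35 + J + O$)
$\left(\left(2 + Q{\left(\left(1 + 4\right) \left(3 - 4\right),6 \right)} 2\right) - 6\right) \left(-8\right) = \left(\left(2 + \left(-35 + 6 + \left(1 + 4\right) \left(3 - 4\right)\right) 2\right) - 6\right) \left(-8\right) = \left(\left(2 + \left(-35 + 6 + 5 \left(-1\right)\right) 2\right) - 6\right) \left(-8\right) = \left(\left(2 + \left(-35 + 6 - 5\right) 2\right) - 6\right) \left(-8\right) = \left(\left(2 - 68\right) - 6\right) \left(-8\right) = \left(-66 - 6\right) \left(-8\right) = \left(-72\right) \left(-8\right) = 576$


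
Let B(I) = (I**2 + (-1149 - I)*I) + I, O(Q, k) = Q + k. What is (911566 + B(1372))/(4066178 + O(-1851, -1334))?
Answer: -663490/4062993 ≈ -0.16330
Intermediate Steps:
B(I) = I + I**2 + I*(-1149 - I) (B(I) = (I**2 + I*(-1149 - I)) + I = I + I**2 + I*(-1149 - I))
(911566 + B(1372))/(4066178 + O(-1851, -1334)) = (911566 - 1148*1372)/(4066178 + (-1851 - 1334)) = (911566 - 1575056)/(4066178 - 3185) = -663490/4062993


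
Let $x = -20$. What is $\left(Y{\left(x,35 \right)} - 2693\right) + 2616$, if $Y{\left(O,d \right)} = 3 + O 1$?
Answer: $-94$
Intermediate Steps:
$Y{\left(O,d \right)} = 3 + O$
$\left(Y{\left(x,35 \right)} - 2693\right) + 2616 = \left(\left(3 - 20\right) - 2693\right) + 2616 = \left(-17 - 2693\right) + 2616 = -2710 + 2616 = -94$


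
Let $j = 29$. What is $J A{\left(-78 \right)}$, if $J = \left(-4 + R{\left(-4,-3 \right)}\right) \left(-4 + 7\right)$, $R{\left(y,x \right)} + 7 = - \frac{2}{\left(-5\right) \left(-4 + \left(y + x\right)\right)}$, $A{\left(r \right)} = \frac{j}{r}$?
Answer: $\frac{17603}{1430} \approx 12.31$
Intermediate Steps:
$A{\left(r \right)} = \frac{29}{r}$
$R{\left(y,x \right)} = -7 - \frac{2}{20 - 5 x - 5 y}$ ($R{\left(y,x \right)} = -7 - \frac{2}{\left(-5\right) \left(-4 + \left(y + x\right)\right)} = -7 - \frac{2}{\left(-5\right) \left(-4 + \left(x + y\right)\right)} = -7 - \frac{2}{\left(-5\right) \left(-4 + x + y\right)} = -7 - \frac{2}{20 - 5 x - 5 y}$)
$J = - \frac{1821}{55}$ ($J = \left(-4 + \frac{\frac{142}{5} - -21 - -28}{-4 - 3 - 4}\right) \left(-4 + 7\right) = \left(-4 + \frac{\frac{142}{5} + 21 + 28}{-11}\right) 3 = \left(-4 - \frac{387}{55}\right) 3 = \left(- \frac{607}{55}\right) 3 = - \frac{1821}{55} \approx -33.109$)
$J A{\left(-78 \right)} = - \frac{1821 \frac{29}{-78}}{55} = - \frac{1821 \cdot 29 \left(- \frac{1}{78}\right)}{55} = \left(- \frac{1821}{55}\right) \left(- \frac{29}{78}\right) = \frac{17603}{1430}$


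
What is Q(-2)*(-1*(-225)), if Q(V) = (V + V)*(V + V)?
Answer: 3600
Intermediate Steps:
Q(V) = 4*V² (Q(V) = (2*V)*(2*V) = 4*V²)
Q(-2)*(-1*(-225)) = (4*(-2)²)*(-1*(-225)) = (4*4)*225 = 16*225 = 3600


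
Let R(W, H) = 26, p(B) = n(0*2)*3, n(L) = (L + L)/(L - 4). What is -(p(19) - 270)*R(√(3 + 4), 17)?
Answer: 7020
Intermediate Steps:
n(L) = 2*L/(-4 + L) (n(L) = (2*L)/(-4 + L) = 2*L/(-4 + L))
p(B) = 0 (p(B) = (2*(0*2)/(-4 + 0*2))*3 = (2*0/(-4 + 0))*3 = (2*0/(-4))*3 = (2*0*(-¼))*3 = 0*3 = 0)
-(p(19) - 270)*R(√(3 + 4), 17) = -(0 - 270)*26 = -(-270)*26 = -1*(-7020) = 7020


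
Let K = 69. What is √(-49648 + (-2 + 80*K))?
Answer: I*√44130 ≈ 210.07*I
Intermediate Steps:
√(-49648 + (-2 + 80*K)) = √(-49648 + (-2 + 80*69)) = √(-49648 + (-2 + 5520)) = √(-49648 + 5518) = √(-44130) = I*√44130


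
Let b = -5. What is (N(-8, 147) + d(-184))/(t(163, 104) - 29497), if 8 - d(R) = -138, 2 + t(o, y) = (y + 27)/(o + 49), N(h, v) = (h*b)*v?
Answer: -1277512/6253657 ≈ -0.20428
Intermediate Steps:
N(h, v) = -5*h*v (N(h, v) = (h*(-5))*v = (-5*h)*v = -5*h*v)
t(o, y) = -2 + (27 + y)/(49 + o) (t(o, y) = -2 + (y + 27)/(o + 49) = -2 + (27 + y)/(49 + o))
d(R) = 146 (d(R) = 8 - 1*(-138) = 8 + 138 = 146)
(N(-8, 147) + d(-184))/(t(163, 104) - 29497) = (-5*(-8)*147 + 146)/((-71 + 104 - 2*163)/(49 + 163) - 29497) = (5880 + 146)/((-71 + 104 - 326)/212 - 29497) = 6026/((1/212)*(-293) - 29497) = 6026/(-293/212 - 29497) = 6026/(-6253657/212) = 6026*(-212/6253657) = -1277512/6253657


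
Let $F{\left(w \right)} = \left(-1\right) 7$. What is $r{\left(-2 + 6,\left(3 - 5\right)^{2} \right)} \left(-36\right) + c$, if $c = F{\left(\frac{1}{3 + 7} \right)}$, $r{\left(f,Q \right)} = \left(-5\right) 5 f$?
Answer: $3593$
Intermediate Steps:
$r{\left(f,Q \right)} = - 25 f$
$F{\left(w \right)} = -7$
$c = -7$
$r{\left(-2 + 6,\left(3 - 5\right)^{2} \right)} \left(-36\right) + c = - 25 \left(-2 + 6\right) \left(-36\right) - 7 = \left(-25\right) 4 \left(-36\right) - 7 = \left(-100\right) \left(-36\right) - 7 = 3600 - 7 = 3593$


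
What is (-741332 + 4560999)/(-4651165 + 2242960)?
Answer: -3819667/2408205 ≈ -1.5861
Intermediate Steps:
(-741332 + 4560999)/(-4651165 + 2242960) = 3819667/(-2408205) = 3819667*(-1/2408205) = -3819667/2408205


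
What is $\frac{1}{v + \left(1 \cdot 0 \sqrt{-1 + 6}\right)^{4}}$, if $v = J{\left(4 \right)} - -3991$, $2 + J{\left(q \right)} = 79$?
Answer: $\frac{1}{4068} \approx 0.00024582$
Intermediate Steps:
$J{\left(q \right)} = 77$ ($J{\left(q \right)} = -2 + 79 = 77$)
$v = 4068$ ($v = 77 - -3991 = 77 + 3991 = 4068$)
$\frac{1}{v + \left(1 \cdot 0 \sqrt{-1 + 6}\right)^{4}} = \frac{1}{4068 + \left(1 \cdot 0 \sqrt{-1 + 6}\right)^{4}} = \frac{1}{4068 + \left(0 \sqrt{5}\right)^{4}} = \frac{1}{4068 + 0^{4}} = \frac{1}{4068 + 0} = \frac{1}{4068}$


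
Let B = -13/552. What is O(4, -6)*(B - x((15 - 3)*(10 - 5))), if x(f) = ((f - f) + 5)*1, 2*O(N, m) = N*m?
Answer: 2773/46 ≈ 60.283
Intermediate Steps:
B = -13/552 (B = -13*1/552 = -13/552 ≈ -0.023551)
O(N, m) = N*m/2 (O(N, m) = (N*m)/2 = N*m/2)
x(f) = 5 (x(f) = (0 + 5)*1 = 5*1 = 5)
O(4, -6)*(B - x((15 - 3)*(10 - 5))) = ((½)*4*(-6))*(-13/552 - 1*5) = -12*(-13/552 - 5) = -12*(-2773/552) = 2773/46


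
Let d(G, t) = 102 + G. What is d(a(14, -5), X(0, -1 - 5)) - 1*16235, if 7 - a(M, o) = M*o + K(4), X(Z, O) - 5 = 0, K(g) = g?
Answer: -16060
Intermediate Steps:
X(Z, O) = 5 (X(Z, O) = 5 + 0 = 5)
a(M, o) = 3 - M*o (a(M, o) = 7 - (M*o + 4) = 7 - (4 + M*o) = 7 + (-4 - M*o) = 3 - M*o)
d(a(14, -5), X(0, -1 - 5)) - 1*16235 = (102 + (3 - 1*14*(-5))) - 1*16235 = (102 + (3 + 70)) - 16235 = (102 + 73) - 16235 = 175 - 16235 = -16060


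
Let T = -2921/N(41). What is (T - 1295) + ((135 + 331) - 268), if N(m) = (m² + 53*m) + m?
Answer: -4275736/3895 ≈ -1097.8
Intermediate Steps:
N(m) = m² + 54*m
T = -2921/3895 (T = -2921*1/(41*(54 + 41)) = -2921/(41*95) = -2921/3895 ≈ -0.74994)
(T - 1295) + ((135 + 331) - 268) = (-2921/3895 - 1295) + ((135 + 331) - 268) = -5046946/3895 + (466 - 268) = -5046946/3895 + 198 = -4275736/3895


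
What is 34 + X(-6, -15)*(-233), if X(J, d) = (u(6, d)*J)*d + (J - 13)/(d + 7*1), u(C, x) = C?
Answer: -1010715/8 ≈ -1.2634e+5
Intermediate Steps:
X(J, d) = (-13 + J)/(7 + d) + 6*J*d (X(J, d) = (6*J)*d + (J - 13)/(d + 7*1) = 6*J*d + (-13 + J)/(d + 7) = 6*J*d + (-13 + J)/(7 + d) = (-13 + J)/(7 + d) + 6*J*d)
34 + X(-6, -15)*(-233) = 34 + ((-13 - 6 + 6*(-6)*(-15)² + 42*(-6)*(-15))/(7 - 15))*(-233) = 34 + ((-13 - 6 + 6*(-6)*225 + 3780)/(-8))*(-233) = 34 - (-13 - 6 - 8100 + 3780)/8*(-233) = 34 - ⅛*(-4339)*(-233) = 34 + (4339/8)*(-233) = 34 - 1010987/8 = -1010715/8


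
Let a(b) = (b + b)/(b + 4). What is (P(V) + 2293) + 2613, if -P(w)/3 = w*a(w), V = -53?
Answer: 257248/49 ≈ 5250.0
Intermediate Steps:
a(b) = 2*b/(4 + b) (a(b) = (2*b)/(4 + b) = 2*b/(4 + b))
P(w) = -6*w²/(4 + w) (P(w) = -3*w*2*w/(4 + w) = -6*w²/(4 + w))
(P(V) + 2293) + 2613 = (-6*(-53)²/(4 - 53) + 2293) + 2613 = (-6*2809/(-49) + 2293) + 2613 = (-6*2809*(-1/49) + 2293) + 2613 = (16854/49 + 2293) + 2613 = 129211/49 + 2613 = 257248/49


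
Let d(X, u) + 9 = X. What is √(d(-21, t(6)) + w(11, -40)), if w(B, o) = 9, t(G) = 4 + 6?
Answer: I*√21 ≈ 4.5826*I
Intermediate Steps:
t(G) = 10
d(X, u) = -9 + X
√(d(-21, t(6)) + w(11, -40)) = √((-9 - 21) + 9) = √(-30 + 9) = √(-21) = I*√21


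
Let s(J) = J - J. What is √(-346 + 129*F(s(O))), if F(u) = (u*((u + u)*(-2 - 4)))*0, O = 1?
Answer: I*√346 ≈ 18.601*I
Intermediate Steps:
s(J) = 0
F(u) = 0 (F(u) = (u*((2*u)*(-6)))*0 = (u*(-12*u))*0 = -12*u²*0 = 0)
√(-346 + 129*F(s(O))) = √(-346 + 129*0) = √(-346 + 0) = √(-346) = I*√346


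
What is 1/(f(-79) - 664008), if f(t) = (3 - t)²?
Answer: -1/657284 ≈ -1.5214e-6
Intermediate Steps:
1/(f(-79) - 664008) = 1/((-3 - 79)² - 664008) = 1/((-82)² - 664008) = 1/(6724 - 664008) = 1/(-657284) = -1/657284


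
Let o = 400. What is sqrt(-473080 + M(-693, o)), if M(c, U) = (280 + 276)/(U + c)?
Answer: 6*I*sqrt(1128155773)/293 ≈ 687.81*I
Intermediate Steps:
M(c, U) = 556/(U + c)
sqrt(-473080 + M(-693, o)) = sqrt(-473080 + 556/(400 - 693)) = sqrt(-473080 + 556/(-293)) = sqrt(-473080 + 556*(-1/293)) = sqrt(-473080 - 556/293) = sqrt(-138612996/293) = 6*I*sqrt(1128155773)/293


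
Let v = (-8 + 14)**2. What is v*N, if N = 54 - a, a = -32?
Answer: 3096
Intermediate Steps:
N = 86 (N = 54 - 1*(-32) = 54 + 32 = 86)
v = 36 (v = 6**2 = 36)
v*N = 36*86 = 3096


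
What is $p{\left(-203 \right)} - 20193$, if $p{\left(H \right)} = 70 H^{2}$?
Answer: $2864437$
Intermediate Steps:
$p{\left(-203 \right)} - 20193 = 70 \left(-203\right)^{2} - 20193 = 70 \cdot 41209 - 20193 = 2884630 - 20193 = 2864437$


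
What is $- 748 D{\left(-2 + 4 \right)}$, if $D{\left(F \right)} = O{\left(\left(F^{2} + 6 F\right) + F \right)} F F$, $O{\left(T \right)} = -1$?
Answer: $2992$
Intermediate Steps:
$D{\left(F \right)} = - F^{2}$ ($D{\left(F \right)} = - F F = - F^{2}$)
$- 748 D{\left(-2 + 4 \right)} = - 748 \left(- \left(-2 + 4\right)^{2}\right) = - 748 \left(- 2^{2}\right) = - 748 \left(\left(-1\right) 4\right) = \left(-748\right) \left(-4\right) = 2992$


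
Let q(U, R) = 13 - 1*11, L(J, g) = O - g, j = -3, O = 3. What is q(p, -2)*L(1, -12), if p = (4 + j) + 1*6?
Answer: 30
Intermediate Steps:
L(J, g) = 3 - g
p = 7 (p = (4 - 3) + 1*6 = 1 + 6 = 7)
q(U, R) = 2 (q(U, R) = 13 - 11 = 2)
q(p, -2)*L(1, -12) = 2*(3 - 1*(-12)) = 2*(3 + 12) = 2*15 = 30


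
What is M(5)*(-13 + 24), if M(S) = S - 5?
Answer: 0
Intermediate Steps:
M(S) = -5 + S
M(5)*(-13 + 24) = (-5 + 5)*(-13 + 24) = 0*11 = 0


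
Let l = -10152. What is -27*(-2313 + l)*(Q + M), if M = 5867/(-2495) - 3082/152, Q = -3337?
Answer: -42880649375997/37924 ≈ -1.1307e+9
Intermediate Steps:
M = -4290687/189620 (M = 5867*(-1/2495) - 3082*1/152 = -5867/2495 - 1541/76 = -4290687/189620 ≈ -22.628)
-27*(-2313 + l)*(Q + M) = -27*(-2313 - 10152)*(-3337 - 4290687/189620) = -(-336555)*(-637052627)/189620 = -27*1588172199111/37924 = -42880649375997/37924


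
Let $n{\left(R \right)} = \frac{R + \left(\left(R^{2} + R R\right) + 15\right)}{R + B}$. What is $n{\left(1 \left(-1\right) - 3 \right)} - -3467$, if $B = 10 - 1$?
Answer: $\frac{17378}{5} \approx 3475.6$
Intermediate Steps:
$B = 9$ ($B = 10 - 1 = 9$)
$n{\left(R \right)} = \frac{15 + R + 2 R^{2}}{9 + R}$ ($n{\left(R \right)} = \frac{R + \left(\left(R^{2} + R R\right) + 15\right)}{R + 9} = \frac{R + \left(\left(R^{2} + R^{2}\right) + 15\right)}{9 + R} = \frac{R + \left(2 R^{2} + 15\right)}{9 + R} = \frac{R + \left(15 + 2 R^{2}\right)}{9 + R} = \frac{15 + R + 2 R^{2}}{9 + R}$)
$n{\left(1 \left(-1\right) - 3 \right)} - -3467 = \frac{15 + \left(1 \left(-1\right) - 3\right) + 2 \left(1 \left(-1\right) - 3\right)^{2}}{9 + \left(1 \left(-1\right) - 3\right)} - -3467 = \frac{15 - 4 + 2 \left(-1 - 3\right)^{2}}{9 - 4} + 3467 = \frac{15 - 4 + 2 \left(-4\right)^{2}}{9 - 4} + 3467 = \frac{15 - 4 + 2 \cdot 16}{5} + 3467 = \frac{15 - 4 + 32}{5} + 3467 = \frac{1}{5} \cdot 43 + 3467 = \frac{43}{5} + 3467 = \frac{17378}{5}$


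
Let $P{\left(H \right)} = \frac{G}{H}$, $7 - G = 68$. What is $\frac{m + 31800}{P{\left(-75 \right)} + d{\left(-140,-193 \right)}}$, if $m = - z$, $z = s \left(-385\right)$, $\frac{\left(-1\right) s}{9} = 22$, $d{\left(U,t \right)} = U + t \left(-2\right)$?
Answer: $- \frac{3332250}{18511} \approx -180.01$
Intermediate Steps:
$G = -61$ ($G = 7 - 68 = -61$)
$d{\left(U,t \right)} = U - 2 t$
$s = -198$ ($s = \left(-9\right) 22 = -198$)
$P{\left(H \right)} = - \frac{61}{H}$
$z = 76230$ ($z = \left(-198\right) \left(-385\right) = 76230$)
$m = -76230$ ($m = \left(-1\right) 76230 = -76230$)
$\frac{m + 31800}{P{\left(-75 \right)} + d{\left(-140,-193 \right)}} = \frac{-76230 + 31800}{- \frac{61}{-75} - -246} = - \frac{44430}{\left(-61\right) \left(- \frac{1}{75}\right) + \left(-140 + 386\right)} = - \frac{44430}{\frac{61}{75} + 246} = - \frac{44430}{\frac{18511}{75}} = \left(-44430\right) \frac{75}{18511} = - \frac{3332250}{18511}$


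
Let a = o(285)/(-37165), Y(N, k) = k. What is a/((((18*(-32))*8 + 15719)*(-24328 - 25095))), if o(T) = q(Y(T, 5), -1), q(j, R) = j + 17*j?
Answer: 18/4081749837649 ≈ 4.4099e-12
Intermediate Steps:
q(j, R) = 18*j
o(T) = 90 (o(T) = 18*5 = 90)
a = -18/7433 (a = 90/(-37165) = 90*(-1/37165) = -18/7433 ≈ -0.0024216)
a/((((18*(-32))*8 + 15719)*(-24328 - 25095))) = -18*1/((-24328 - 25095)*((18*(-32))*8 + 15719))/7433 = -18*(-1/(49423*(-576*8 + 15719)))/7433 = -18*(-1/(49423*(-4608 + 15719)))/7433 = -18/(7433*(11111*(-49423))) = -18/7433/(-549138953) = -18/7433*(-1/549138953) = 18/4081749837649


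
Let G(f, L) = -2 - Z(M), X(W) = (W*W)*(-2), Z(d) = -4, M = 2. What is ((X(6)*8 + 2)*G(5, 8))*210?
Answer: -241080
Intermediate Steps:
X(W) = -2*W² (X(W) = W²*(-2) = -2*W²)
G(f, L) = 2 (G(f, L) = -2 - 1*(-4) = -2 + 4 = 2)
((X(6)*8 + 2)*G(5, 8))*210 = ((-2*6²*8 + 2)*2)*210 = ((-2*36*8 + 2)*2)*210 = ((-72*8 + 2)*2)*210 = ((-576 + 2)*2)*210 = -574*2*210 = -1148*210 = -241080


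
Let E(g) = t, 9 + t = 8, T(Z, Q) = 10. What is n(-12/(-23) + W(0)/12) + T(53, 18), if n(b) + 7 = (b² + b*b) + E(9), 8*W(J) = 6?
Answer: 181649/67712 ≈ 2.6827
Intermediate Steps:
W(J) = ¾ (W(J) = (⅛)*6 = ¾)
t = -1 (t = -9 + 8 = -1)
E(g) = -1
n(b) = -8 + 2*b² (n(b) = -7 + ((b² + b*b) - 1) = -7 + ((b² + b²) - 1) = -7 + (2*b² - 1) = -7 + (-1 + 2*b²) = -8 + 2*b²)
n(-12/(-23) + W(0)/12) + T(53, 18) = (-8 + 2*(-12/(-23) + (¾)/12)²) + 10 = (-8 + 2*(-12*(-1/23) + (¾)*(1/12))²) + 10 = (-8 + 2*(12/23 + 1/16)²) + 10 = (-8 + 2*(215/368)²) + 10 = (-8 + 2*(46225/135424)) + 10 = (-8 + 46225/67712) + 10 = -495471/67712 + 10 = 181649/67712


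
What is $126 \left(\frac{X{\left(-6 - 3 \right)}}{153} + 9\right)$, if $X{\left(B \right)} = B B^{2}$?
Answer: $\frac{9072}{17} \approx 533.65$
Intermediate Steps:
$X{\left(B \right)} = B^{3}$
$126 \left(\frac{X{\left(-6 - 3 \right)}}{153} + 9\right) = 126 \left(\frac{\left(-6 - 3\right)^{3}}{153} + 9\right) = 126 \left(\left(-9\right)^{3} \cdot \frac{1}{153} + 9\right) = 126 \left(\left(-729\right) \frac{1}{153} + 9\right) = 126 \left(- \frac{81}{17} + 9\right) = 126 \cdot \frac{72}{17} = \frac{9072}{17}$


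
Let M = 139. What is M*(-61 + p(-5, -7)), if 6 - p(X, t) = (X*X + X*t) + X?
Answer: -15290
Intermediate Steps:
p(X, t) = 6 - X - X² - X*t (p(X, t) = 6 - ((X*X + X*t) + X) = 6 - ((X² + X*t) + X) = 6 - (X + X² + X*t) = 6 + (-X - X² - X*t) = 6 - X - X² - X*t)
M*(-61 + p(-5, -7)) = 139*(-61 + (6 - 1*(-5) - 1*(-5)² - 1*(-5)*(-7))) = 139*(-61 + (6 + 5 - 1*25 - 35)) = 139*(-61 + (6 + 5 - 25 - 35)) = 139*(-61 - 49) = 139*(-110) = -15290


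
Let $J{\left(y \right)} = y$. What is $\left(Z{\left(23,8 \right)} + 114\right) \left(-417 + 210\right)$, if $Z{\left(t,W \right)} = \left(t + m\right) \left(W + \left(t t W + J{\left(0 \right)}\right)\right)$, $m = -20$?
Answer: $-2656638$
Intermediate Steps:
$Z{\left(t,W \right)} = \left(-20 + t\right) \left(W + W t^{2}\right)$ ($Z{\left(t,W \right)} = \left(t - 20\right) \left(W + \left(t t W + 0\right)\right) = \left(-20 + t\right) \left(W + \left(t^{2} W + 0\right)\right) = \left(-20 + t\right) \left(W + \left(W t^{2} + 0\right)\right) = \left(-20 + t\right) \left(W + W t^{2}\right)$)
$\left(Z{\left(23,8 \right)} + 114\right) \left(-417 + 210\right) = \left(8 \left(-20 + 23 + 23^{3} - 20 \cdot 23^{2}\right) + 114\right) \left(-417 + 210\right) = \left(8 \left(-20 + 23 + 12167 - 10580\right) + 114\right) \left(-207\right) = \left(8 \cdot 1590 + 114\right) \left(-207\right) = \left(12720 + 114\right) \left(-207\right) = 12834 \left(-207\right) = -2656638$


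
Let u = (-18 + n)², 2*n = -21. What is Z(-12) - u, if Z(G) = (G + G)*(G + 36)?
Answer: -5553/4 ≈ -1388.3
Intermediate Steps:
n = -21/2 (n = (½)*(-21) = -21/2 ≈ -10.500)
Z(G) = 2*G*(36 + G) (Z(G) = (2*G)*(36 + G) = 2*G*(36 + G))
u = 3249/4 (u = (-18 - 21/2)² = (-57/2)² = 3249/4 ≈ 812.25)
Z(-12) - u = 2*(-12)*(36 - 12) - 1*3249/4 = 2*(-12)*24 - 3249/4 = -576 - 3249/4 = -5553/4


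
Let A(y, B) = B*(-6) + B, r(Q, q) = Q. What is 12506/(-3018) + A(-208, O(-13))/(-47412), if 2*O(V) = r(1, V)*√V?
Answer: -6253/1509 + 5*I*√13/94824 ≈ -4.1438 + 0.00019012*I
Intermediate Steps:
O(V) = √V/2 (O(V) = (1*√V)/2 = √V/2)
A(y, B) = -5*B (A(y, B) = -6*B + B = -5*B)
12506/(-3018) + A(-208, O(-13))/(-47412) = 12506/(-3018) - 5*√(-13)/2/(-47412) = 12506*(-1/3018) - 5*I*√13/2*(-1/47412) = -6253/1509 - 5*I*√13/2*(-1/47412) = -6253/1509 + 5*I*√13/94824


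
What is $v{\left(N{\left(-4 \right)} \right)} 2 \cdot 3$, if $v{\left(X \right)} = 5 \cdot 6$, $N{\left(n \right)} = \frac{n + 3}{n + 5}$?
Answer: $180$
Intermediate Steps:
$N{\left(n \right)} = \frac{3 + n}{5 + n}$
$v{\left(X \right)} = 30$
$v{\left(N{\left(-4 \right)} \right)} 2 \cdot 3 = 30 \cdot 2 \cdot 3 = 30 \cdot 6 = 180$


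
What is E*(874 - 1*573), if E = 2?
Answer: 602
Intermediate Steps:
E*(874 - 1*573) = 2*(874 - 1*573) = 2*(874 - 573) = 2*301 = 602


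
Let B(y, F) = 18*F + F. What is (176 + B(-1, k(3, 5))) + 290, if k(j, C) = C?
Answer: 561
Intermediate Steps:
B(y, F) = 19*F
(176 + B(-1, k(3, 5))) + 290 = (176 + 19*5) + 290 = (176 + 95) + 290 = 271 + 290 = 561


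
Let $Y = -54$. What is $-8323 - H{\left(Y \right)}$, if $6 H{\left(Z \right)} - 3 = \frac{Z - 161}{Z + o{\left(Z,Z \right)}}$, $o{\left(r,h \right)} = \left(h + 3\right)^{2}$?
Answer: $- \frac{63599756}{7641} \approx -8323.5$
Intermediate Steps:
$o{\left(r,h \right)} = \left(3 + h\right)^{2}$
$H{\left(Z \right)} = \frac{1}{2} + \frac{-161 + Z}{6 \left(Z + \left(3 + Z\right)^{2}\right)}$ ($H{\left(Z \right)} = \frac{1}{2} + \frac{\left(Z - 161\right) \frac{1}{Z + \left(3 + Z\right)^{2}}}{6} = \frac{1}{2} + \frac{\left(-161 + Z\right) \frac{1}{Z + \left(3 + Z\right)^{2}}}{6} = \frac{1}{2} + \frac{\frac{1}{Z + \left(3 + Z\right)^{2}} \left(-161 + Z\right)}{6} = \frac{1}{2} + \frac{-161 + Z}{6 \left(Z + \left(3 + Z\right)^{2}\right)}$)
$-8323 - H{\left(Y \right)} = -8323 - \frac{-134 + 3 \left(-54\right)^{2} + 22 \left(-54\right)}{6 \left(9 + \left(-54\right)^{2} + 7 \left(-54\right)\right)} = -8323 - \frac{-134 + 3 \cdot 2916 - 1188}{6 \left(9 + 2916 - 378\right)} = -8323 - \frac{-134 + 8748 - 1188}{6 \cdot 2547} = -8323 - \frac{1}{6} \cdot \frac{1}{2547} \cdot 7426 = -8323 - \frac{3713}{7641} = - \frac{63599756}{7641}$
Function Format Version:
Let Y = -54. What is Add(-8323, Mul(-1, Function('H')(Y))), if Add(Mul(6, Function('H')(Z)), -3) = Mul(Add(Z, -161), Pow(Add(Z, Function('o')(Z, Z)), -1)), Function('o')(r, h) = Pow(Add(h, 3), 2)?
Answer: Rational(-63599756, 7641) ≈ -8323.5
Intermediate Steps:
Function('o')(r, h) = Pow(Add(3, h), 2)
Function('H')(Z) = Add(Rational(1, 2), Mul(Rational(1, 6), Pow(Add(Z, Pow(Add(3, Z), 2)), -1), Add(-161, Z))) (Function('H')(Z) = Add(Rational(1, 2), Mul(Rational(1, 6), Mul(Add(Z, -161), Pow(Add(Z, Pow(Add(3, Z), 2)), -1)))) = Add(Rational(1, 2), Mul(Rational(1, 6), Mul(Add(-161, Z), Pow(Add(Z, Pow(Add(3, Z), 2)), -1)))) = Add(Rational(1, 2), Mul(Rational(1, 6), Mul(Pow(Add(Z, Pow(Add(3, Z), 2)), -1), Add(-161, Z)))) = Add(Rational(1, 2), Mul(Rational(1, 6), Pow(Add(Z, Pow(Add(3, Z), 2)), -1), Add(-161, Z))))
Add(-8323, Mul(-1, Function('H')(Y))) = Add(-8323, Mul(-1, Mul(Rational(1, 6), Pow(Add(9, Pow(-54, 2), Mul(7, -54)), -1), Add(-134, Mul(3, Pow(-54, 2)), Mul(22, -54))))) = Add(-8323, Mul(-1, Mul(Rational(1, 6), Pow(Add(9, 2916, -378), -1), Add(-134, Mul(3, 2916), -1188)))) = Add(-8323, Mul(-1, Mul(Rational(1, 6), Pow(2547, -1), Add(-134, 8748, -1188)))) = Add(-8323, Mul(-1, Mul(Rational(1, 6), Rational(1, 2547), 7426))) = Add(-8323, Mul(-1, Rational(3713, 7641))) = Add(-8323, Rational(-3713, 7641)) = Rational(-63599756, 7641)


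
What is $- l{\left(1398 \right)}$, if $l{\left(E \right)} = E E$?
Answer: $-1954404$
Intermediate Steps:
$l{\left(E \right)} = E^{2}$
$- l{\left(1398 \right)} = - 1398^{2} = \left(-1\right) 1954404 = -1954404$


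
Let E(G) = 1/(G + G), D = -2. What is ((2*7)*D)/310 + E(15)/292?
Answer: -24497/271560 ≈ -0.090208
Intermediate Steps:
E(G) = 1/(2*G)
((2*7)*D)/310 + E(15)/292 = ((2*7)*(-2))/310 + ((½)/15)/292 = (14*(-2))*(1/310) + ((½)*(1/15))*(1/292) = -28*1/310 + (1/30)*(1/292) = -14/155 + 1/8760 = -24497/271560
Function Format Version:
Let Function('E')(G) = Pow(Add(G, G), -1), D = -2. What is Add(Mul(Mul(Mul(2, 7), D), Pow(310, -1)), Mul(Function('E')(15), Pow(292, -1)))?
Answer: Rational(-24497, 271560) ≈ -0.090208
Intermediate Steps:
Function('E')(G) = Mul(Rational(1, 2), Pow(G, -1)) (Function('E')(G) = Pow(Mul(2, G), -1) = Mul(Rational(1, 2), Pow(G, -1)))
Add(Mul(Mul(Mul(2, 7), D), Pow(310, -1)), Mul(Function('E')(15), Pow(292, -1))) = Add(Mul(Mul(Mul(2, 7), -2), Pow(310, -1)), Mul(Mul(Rational(1, 2), Pow(15, -1)), Pow(292, -1))) = Add(Mul(Mul(14, -2), Rational(1, 310)), Mul(Mul(Rational(1, 2), Rational(1, 15)), Rational(1, 292))) = Add(Mul(-28, Rational(1, 310)), Mul(Rational(1, 30), Rational(1, 292))) = Add(Rational(-14, 155), Rational(1, 8760)) = Rational(-24497, 271560)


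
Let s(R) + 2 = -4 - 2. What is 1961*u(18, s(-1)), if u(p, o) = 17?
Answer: 33337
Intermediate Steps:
s(R) = -8 (s(R) = -2 + (-4 - 2) = -2 - 6 = -8)
1961*u(18, s(-1)) = 1961*17 = 33337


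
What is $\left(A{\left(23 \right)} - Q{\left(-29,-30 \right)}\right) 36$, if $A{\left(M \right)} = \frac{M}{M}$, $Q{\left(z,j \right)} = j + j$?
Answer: $2196$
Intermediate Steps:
$Q{\left(z,j \right)} = 2 j$
$A{\left(M \right)} = 1$
$\left(A{\left(23 \right)} - Q{\left(-29,-30 \right)}\right) 36 = \left(1 - 2 \left(-30\right)\right) 36 = \left(1 - -60\right) 36 = \left(1 + 60\right) 36 = 61 \cdot 36 = 2196$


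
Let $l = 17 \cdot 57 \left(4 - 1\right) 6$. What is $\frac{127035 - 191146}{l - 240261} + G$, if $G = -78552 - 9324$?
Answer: $- \frac{19580378333}{222819} \approx -87876.0$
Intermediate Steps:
$l = 17442$ ($l = 969 \cdot 3 \cdot 6 = 969 \cdot 18 = 17442$)
$G = -87876$
$\frac{127035 - 191146}{l - 240261} + G = \frac{127035 - 191146}{17442 - 240261} - 87876 = - \frac{64111}{-222819} - 87876 = \left(-64111\right) \left(- \frac{1}{222819}\right) - 87876 = \frac{64111}{222819} - 87876 = - \frac{19580378333}{222819}$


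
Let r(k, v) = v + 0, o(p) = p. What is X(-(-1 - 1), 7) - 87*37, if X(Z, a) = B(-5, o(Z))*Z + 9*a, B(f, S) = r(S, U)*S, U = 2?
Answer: -3148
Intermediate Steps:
r(k, v) = v
B(f, S) = 2*S
X(Z, a) = 2*Z² + 9*a (X(Z, a) = (2*Z)*Z + 9*a = 2*Z² + 9*a)
X(-(-1 - 1), 7) - 87*37 = (2*(-(-1 - 1))² + 9*7) - 87*37 = (2*(-1*(-2))² + 63) - 3219 = (2*2² + 63) - 3219 = (2*4 + 63) - 3219 = (8 + 63) - 3219 = 71 - 3219 = -3148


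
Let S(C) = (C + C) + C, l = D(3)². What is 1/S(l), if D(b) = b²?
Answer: 1/243 ≈ 0.0041152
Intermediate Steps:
l = 81 (l = (3²)² = 9² = 81)
S(C) = 3*C (S(C) = 2*C + C = 3*C)
1/S(l) = 1/(3*81) = 1/243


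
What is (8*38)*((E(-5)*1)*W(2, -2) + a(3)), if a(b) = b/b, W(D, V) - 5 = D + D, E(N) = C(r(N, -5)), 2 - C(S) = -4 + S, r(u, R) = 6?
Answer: 304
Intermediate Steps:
C(S) = 6 - S (C(S) = 2 - (-4 + S) = 2 + (4 - S) = 6 - S)
E(N) = 0 (E(N) = 6 - 1*6 = 6 - 6 = 0)
W(D, V) = 5 + 2*D (W(D, V) = 5 + (D + D) = 5 + 2*D)
a(b) = 1
(8*38)*((E(-5)*1)*W(2, -2) + a(3)) = (8*38)*((0*1)*(5 + 2*2) + 1) = 304*(0*(5 + 4) + 1) = 304*(0*9 + 1) = 304*(0 + 1) = 304*1 = 304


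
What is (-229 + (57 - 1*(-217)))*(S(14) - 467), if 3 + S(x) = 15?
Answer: -20475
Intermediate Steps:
S(x) = 12 (S(x) = -3 + 15 = 12)
(-229 + (57 - 1*(-217)))*(S(14) - 467) = (-229 + (57 - 1*(-217)))*(12 - 467) = (-229 + (57 + 217))*(-455) = (-229 + 274)*(-455) = 45*(-455) = -20475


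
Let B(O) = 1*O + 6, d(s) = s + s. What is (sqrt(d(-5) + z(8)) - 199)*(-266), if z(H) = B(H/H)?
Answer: 52934 - 266*I*sqrt(3) ≈ 52934.0 - 460.73*I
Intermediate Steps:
d(s) = 2*s
B(O) = 6 + O (B(O) = O + 6 = 6 + O)
z(H) = 7 (z(H) = 6 + H/H = 6 + 1 = 7)
(sqrt(d(-5) + z(8)) - 199)*(-266) = (sqrt(2*(-5) + 7) - 199)*(-266) = (sqrt(-10 + 7) - 199)*(-266) = (sqrt(-3) - 199)*(-266) = (I*sqrt(3) - 199)*(-266) = (-199 + I*sqrt(3))*(-266) = 52934 - 266*I*sqrt(3)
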